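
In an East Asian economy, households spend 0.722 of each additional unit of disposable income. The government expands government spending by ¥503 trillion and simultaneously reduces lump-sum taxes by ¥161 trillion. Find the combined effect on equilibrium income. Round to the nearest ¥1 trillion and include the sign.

Expenditure multiplier = 1/(1 − MPC) = 1/(1 − 0.722) = 1/0.278 ≈ 3.597.
ΔG contributes k·ΔG = (+¥503 trillion) / 0.278 ≈ +¥1,809.4 trillion.
ΔT of −¥161 trillion changes first-round spending by −c·ΔT = +¥116.242 trillion, contributing k·(−c·ΔT) = (+¥116.242 trillion) / 0.278 ≈ +¥418.1 trillion.
Net ΔY = k(ΔG − c·ΔT) = (+¥619.242 trillion) / 0.278 ≈ +¥2,227 trillion.

+¥2,227 trillion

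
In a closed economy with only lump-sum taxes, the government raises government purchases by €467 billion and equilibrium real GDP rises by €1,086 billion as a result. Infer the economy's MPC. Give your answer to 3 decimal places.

0.570

Implied spending multiplier k = ΔY/ΔG = 1,086/467 ≈ 2.3255.
Since k = 1/(1 − MPC), MPC = 1 − 1/k = 1 − ΔG/ΔY = 1 − 467/1,086 ≈ 0.570.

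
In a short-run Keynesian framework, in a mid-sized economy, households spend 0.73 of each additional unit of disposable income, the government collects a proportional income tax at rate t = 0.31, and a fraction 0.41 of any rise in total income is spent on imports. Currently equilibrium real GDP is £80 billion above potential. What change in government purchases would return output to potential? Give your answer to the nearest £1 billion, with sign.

−£73 billion

Spending multiplier = 1/(1 − c(1−t) + m) = 1/(1 − 0.73×0.69 + 0.41) = 1/0.9063 ≈ 1.103.
Need ΔY = −£80 billion, so ΔG = ΔY/k = (−£80 billion) × 0.9063 ≈ −£73 billion.
The government should cut government purchases by £73 billion.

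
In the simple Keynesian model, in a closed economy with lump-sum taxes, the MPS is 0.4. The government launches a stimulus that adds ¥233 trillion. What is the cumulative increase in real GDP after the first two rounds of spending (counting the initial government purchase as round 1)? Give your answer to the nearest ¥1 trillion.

MPC = 1 − MPS = 1 − 0.4 = 0.6.
Round 1 adds ΔG = ¥233 trillion; each later round is MPC = 0.6 times the previous.
After 2 rounds: 233 + 139.8 = ΔG·(1 − c^2)/(1 − c) = 233 × (1 − 0.36)/0.4 ≈ ¥373 trillion.

¥373 trillion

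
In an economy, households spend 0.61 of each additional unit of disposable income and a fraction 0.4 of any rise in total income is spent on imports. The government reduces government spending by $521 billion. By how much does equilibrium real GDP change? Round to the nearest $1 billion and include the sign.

−$659 billion

Spending multiplier = 1/(1 − c + m) = 1/(1 − 0.61 + 0.4) = 1/0.79 ≈ 1.266.
ΔY = k × ΔG = (−$521 billion) / 0.79 ≈ −$659 billion.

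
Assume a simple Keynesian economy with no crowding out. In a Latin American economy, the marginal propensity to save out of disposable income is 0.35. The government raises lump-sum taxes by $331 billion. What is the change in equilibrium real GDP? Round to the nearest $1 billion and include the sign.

MPC = 1 − MPS = 1 − 0.35 = 0.65.
A lump-sum tax change of +$331 billion shifts disposable income by −$331 billion; first-round consumption changes by −c × ΔT = −0.65 × (+$331 billion) = −$215.15 billion.
Expenditure multiplier = 1/(1 − MPC) = 1/(1 − 0.65) = 1/0.35 ≈ 2.857.
The tax multiplier is −c × k ≈ −1.857, so ΔY = k × (−c·ΔT) = (−$215.15 billion) / 0.35 ≈ −$615 billion.

−$615 billion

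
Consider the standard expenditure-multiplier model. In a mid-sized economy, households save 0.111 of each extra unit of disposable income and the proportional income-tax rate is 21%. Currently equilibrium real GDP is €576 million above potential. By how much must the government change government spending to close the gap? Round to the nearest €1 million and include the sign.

−€171 million

MPC = 1 − MPS = 1 − 0.111 = 0.889.
Spending multiplier = 1/(1 − c(1−t)) = 1/(1 − 0.889×0.79) = 1/0.29769 ≈ 3.359.
Need ΔY = −€576 million, so ΔG = ΔY/k = (−€576 million) × 0.29769 ≈ −€171 million.
The government should cut government spending by €171 million.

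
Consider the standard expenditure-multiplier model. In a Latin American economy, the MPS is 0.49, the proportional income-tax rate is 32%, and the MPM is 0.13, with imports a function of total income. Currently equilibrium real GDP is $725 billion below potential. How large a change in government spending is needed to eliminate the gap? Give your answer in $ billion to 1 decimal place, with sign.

MPC = 1 − MPS = 1 − 0.49 = 0.51.
Spending multiplier = 1/(1 − c(1−t) + m) = 1/(1 − 0.51×0.68 + 0.13) = 1/0.7832 ≈ 1.277.
Need ΔY = +$725 billion, so ΔG = ΔY/k = (+$725 billion) × 0.7832 ≈ +$567.8 billion.
The government should increase government spending by $567.8 billion.

+$567.8 billion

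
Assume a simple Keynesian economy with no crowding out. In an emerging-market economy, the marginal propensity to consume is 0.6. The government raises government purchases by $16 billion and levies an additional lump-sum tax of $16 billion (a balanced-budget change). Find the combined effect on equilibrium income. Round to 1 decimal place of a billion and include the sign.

+$16.0 billion

Expenditure multiplier = 1/(1 − MPC) = 1/(1 − 0.6) = 1/0.4 = 2.5.
ΔG contributes k·ΔG = (+$16 billion) / 0.4 = +$40 billion.
ΔT of +$16 billion changes first-round spending by −c·ΔT = −$9.6 billion, contributing k·(−c·ΔT) = (−$9.6 billion) / 0.4 = −$24 billion.
With ΔG = ΔT and no other leakages, the balanced-budget multiplier is 1, so ΔY = ΔG = +$16 billion.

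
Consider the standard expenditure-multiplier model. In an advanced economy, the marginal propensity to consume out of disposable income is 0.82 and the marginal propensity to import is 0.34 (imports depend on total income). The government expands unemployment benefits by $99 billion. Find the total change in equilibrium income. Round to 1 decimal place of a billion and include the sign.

The transfer change shifts disposable income by +$99 billion, so first-round consumption changes by c·ΔTR = 0.82 × (+$99 billion) = +$81.18 billion.
Expenditure multiplier = 1/(1 − c + m) = 1/(1 − 0.82 + 0.34) = 1/0.52 ≈ 1.923.
The transfer multiplier is c × k ≈ 1.577, so ΔY = k × (c·ΔTR) = (+$81.18 billion) / 0.52 ≈ +$156.1 billion.

+$156.1 billion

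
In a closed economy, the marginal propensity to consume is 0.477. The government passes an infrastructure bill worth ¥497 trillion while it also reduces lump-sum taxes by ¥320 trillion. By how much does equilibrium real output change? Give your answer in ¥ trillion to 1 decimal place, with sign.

+¥1,242.1 trillion

Expenditure multiplier = 1/(1 − MPC) = 1/(1 − 0.477) = 1/0.523 ≈ 1.912.
ΔG contributes k·ΔG = (+¥497 trillion) / 0.523 ≈ +¥950.3 trillion.
ΔT of −¥320 trillion changes first-round spending by −c·ΔT = +¥152.64 trillion, contributing k·(−c·ΔT) = (+¥152.64 trillion) / 0.523 ≈ +¥291.9 trillion.
Net ΔY = k(ΔG − c·ΔT) = (+¥649.64 trillion) / 0.523 ≈ +¥1,242.1 trillion.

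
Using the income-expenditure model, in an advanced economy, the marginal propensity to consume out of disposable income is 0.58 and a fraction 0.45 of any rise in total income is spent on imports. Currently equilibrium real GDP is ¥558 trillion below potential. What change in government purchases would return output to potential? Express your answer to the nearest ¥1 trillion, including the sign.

Spending multiplier = 1/(1 − c + m) = 1/(1 − 0.58 + 0.45) = 1/0.87 ≈ 1.149.
Need ΔY = +¥558 trillion, so ΔG = ΔY/k = (+¥558 trillion) × 0.87 ≈ +¥485 trillion.
The government should increase government purchases by ¥485 trillion.

+¥485 trillion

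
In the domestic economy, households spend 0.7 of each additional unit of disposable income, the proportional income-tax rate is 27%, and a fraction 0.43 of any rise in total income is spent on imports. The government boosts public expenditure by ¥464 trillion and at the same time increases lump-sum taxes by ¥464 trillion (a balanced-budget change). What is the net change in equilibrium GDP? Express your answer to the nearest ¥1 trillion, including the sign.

Expenditure multiplier = 1/(1 − c(1−t) + m) = 1/(1 − 0.7×0.73 + 0.43) = 1/0.919 ≈ 1.088.
ΔG contributes k·ΔG = (+¥464 trillion) / 0.919 ≈ +¥504.9 trillion.
ΔT of +¥464 trillion changes first-round spending by −c·ΔT = −¥324.8 trillion, contributing k·(−c·ΔT) = (−¥324.8 trillion) / 0.919 ≈ −¥353.4 trillion.
Net ΔY = k(ΔG − c·ΔT) = (+¥139.2 trillion) / 0.919 ≈ +¥151 trillion.

+¥151 trillion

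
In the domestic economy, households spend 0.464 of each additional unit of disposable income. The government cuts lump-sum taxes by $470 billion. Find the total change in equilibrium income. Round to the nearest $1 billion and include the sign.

A lump-sum tax change of −$470 billion shifts disposable income by +$470 billion; first-round consumption changes by −c × ΔT = −0.464 × (−$470 billion) = +$218.08 billion.
Expenditure multiplier = 1/(1 − MPC) = 1/(1 − 0.464) = 1/0.536 ≈ 1.866.
The tax multiplier is −c × k ≈ −0.866, so ΔY = k × (−c·ΔT) = (+$218.08 billion) / 0.536 ≈ +$407 billion.

+$407 billion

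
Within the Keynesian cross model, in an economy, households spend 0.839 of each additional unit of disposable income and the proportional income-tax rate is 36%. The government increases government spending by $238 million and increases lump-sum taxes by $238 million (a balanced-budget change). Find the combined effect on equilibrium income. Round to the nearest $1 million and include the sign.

+$83 million

Expenditure multiplier = 1/(1 − c(1−t)) = 1/(1 − 0.839×0.64) = 1/0.46304 ≈ 2.16.
ΔG contributes k·ΔG = (+$238 million) / 0.46304 ≈ +$514 million.
ΔT of +$238 million changes first-round spending by −c·ΔT = −$199.682 million, contributing k·(−c·ΔT) = (−$199.682 million) / 0.46304 ≈ −$431.2 million.
Net ΔY = k(ΔG − c·ΔT) = (+$38.318 million) / 0.46304 ≈ +$83 million.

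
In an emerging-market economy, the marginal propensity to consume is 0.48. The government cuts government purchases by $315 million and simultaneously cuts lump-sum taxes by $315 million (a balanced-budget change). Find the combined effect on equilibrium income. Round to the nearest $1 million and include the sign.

−$315 million

Expenditure multiplier = 1/(1 − MPC) = 1/(1 − 0.48) = 1/0.52 ≈ 1.923.
ΔG contributes k·ΔG = (−$315 million) / 0.52 ≈ −$605.8 million.
ΔT of −$315 million changes first-round spending by −c·ΔT = +$151.2 million, contributing k·(−c·ΔT) = (+$151.2 million) / 0.52 ≈ +$290.8 million.
With ΔG = ΔT and no other leakages, the balanced-budget multiplier is 1, so ΔY = ΔG = −$315 million.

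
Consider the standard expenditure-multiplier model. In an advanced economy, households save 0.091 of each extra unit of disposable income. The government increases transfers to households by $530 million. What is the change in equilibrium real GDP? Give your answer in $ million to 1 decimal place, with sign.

+$5,294.2 million

MPC = 1 − MPS = 1 − 0.091 = 0.909.
The transfer change shifts disposable income by +$530 million, so first-round consumption changes by c·ΔTR = 0.909 × (+$530 million) = +$481.77 million.
Expenditure multiplier = 1/(1 − MPC) = 1/(1 − 0.909) = 1/0.091 ≈ 10.989.
The transfer multiplier is c × k ≈ 9.989, so ΔY = k × (c·ΔTR) = (+$481.77 million) / 0.091 ≈ +$5,294.2 million.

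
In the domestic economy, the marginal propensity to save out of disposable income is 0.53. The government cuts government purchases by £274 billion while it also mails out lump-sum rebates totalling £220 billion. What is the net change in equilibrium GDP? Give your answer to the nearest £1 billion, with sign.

−£322 billion

MPC = 1 − MPS = 1 − 0.53 = 0.47.
Expenditure multiplier = 1/(1 − MPC) = 1/(1 − 0.47) = 1/0.53 ≈ 1.887.
ΔG contributes k·ΔG = (−£274 billion) / 0.53 ≈ −£517 billion.
ΔT of −£220 billion changes first-round spending by −c·ΔT = +£103.4 billion, contributing k·(−c·ΔT) = (+£103.4 billion) / 0.53 ≈ +£195.1 billion.
Net ΔY = k(ΔG − c·ΔT) = (−£170.6 billion) / 0.53 ≈ −£322 billion.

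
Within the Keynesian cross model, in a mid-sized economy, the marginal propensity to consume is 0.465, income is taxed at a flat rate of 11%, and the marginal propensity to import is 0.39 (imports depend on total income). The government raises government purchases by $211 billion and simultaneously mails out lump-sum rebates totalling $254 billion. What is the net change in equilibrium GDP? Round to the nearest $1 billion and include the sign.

+$337 billion

Expenditure multiplier = 1/(1 − c(1−t) + m) = 1/(1 − 0.465×0.89 + 0.39) = 1/0.97615 ≈ 1.024.
ΔG contributes k·ΔG = (+$211 billion) / 0.97615 ≈ +$216.2 billion.
ΔT of −$254 billion changes first-round spending by −c·ΔT = +$118.11 billion, contributing k·(−c·ΔT) = (+$118.11 billion) / 0.97615 ≈ +$121 billion.
Net ΔY = k(ΔG − c·ΔT) = (+$329.11 billion) / 0.97615 ≈ +$337 billion.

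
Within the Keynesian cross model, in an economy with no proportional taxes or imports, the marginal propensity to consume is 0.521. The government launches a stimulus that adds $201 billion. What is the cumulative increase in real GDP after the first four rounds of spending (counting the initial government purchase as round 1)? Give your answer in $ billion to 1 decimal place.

Round 1 adds ΔG = $201 billion; each later round is MPC = 0.521 times the previous.
After 4 rounds: 201 + 104.721 + 54.559641 + 28.425572961 = ΔG·(1 − c^4)/(1 − c) = 201 × (1 − 0.073680216481)/0.479 ≈ $388.7 billion.

$388.7 billion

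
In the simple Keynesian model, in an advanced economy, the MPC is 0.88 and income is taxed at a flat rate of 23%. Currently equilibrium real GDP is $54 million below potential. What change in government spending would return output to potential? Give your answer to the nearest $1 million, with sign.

Spending multiplier = 1/(1 − c(1−t)) = 1/(1 − 0.88×0.77) = 1/0.3224 ≈ 3.102.
Need ΔY = +$54 million, so ΔG = ΔY/k = (+$54 million) × 0.3224 ≈ +$17 million.
The government should increase government spending by $17 million.

+$17 million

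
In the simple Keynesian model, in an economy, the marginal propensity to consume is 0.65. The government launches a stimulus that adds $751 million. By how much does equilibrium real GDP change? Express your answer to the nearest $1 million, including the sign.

Spending multiplier = 1/(1 − MPC) = 1/(1 − 0.65) = 1/0.35 ≈ 2.857.
ΔY = k × ΔG = (+$751 million) / 0.35 ≈ +$2,146 million.

+$2,146 million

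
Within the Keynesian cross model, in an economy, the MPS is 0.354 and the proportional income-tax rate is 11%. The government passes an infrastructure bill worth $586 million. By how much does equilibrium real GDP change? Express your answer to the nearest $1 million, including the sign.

MPC = 1 − MPS = 1 − 0.354 = 0.646.
Government-spending multiplier = 1/(1 − c(1−t)) = 1/(1 − 0.646×0.89) = 1/0.42506 ≈ 2.353.
ΔY = k × ΔG = (+$586 million) / 0.42506 ≈ +$1,379 million.

+$1,379 million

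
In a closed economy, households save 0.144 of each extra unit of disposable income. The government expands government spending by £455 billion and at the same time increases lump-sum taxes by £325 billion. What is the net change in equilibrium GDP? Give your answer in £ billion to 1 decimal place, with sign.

MPC = 1 − MPS = 1 − 0.144 = 0.856.
Expenditure multiplier = 1/(1 − MPC) = 1/(1 − 0.856) = 1/0.144 ≈ 6.944.
ΔG contributes k·ΔG = (+£455 billion) / 0.144 ≈ +£3,159.7 billion.
ΔT of +£325 billion changes first-round spending by −c·ΔT = −£278.2 billion, contributing k·(−c·ΔT) = (−£278.2 billion) / 0.144 ≈ −£1,931.9 billion.
Net ΔY = k(ΔG − c·ΔT) = (+£176.8 billion) / 0.144 ≈ +£1,227.8 billion.

+£1,227.8 billion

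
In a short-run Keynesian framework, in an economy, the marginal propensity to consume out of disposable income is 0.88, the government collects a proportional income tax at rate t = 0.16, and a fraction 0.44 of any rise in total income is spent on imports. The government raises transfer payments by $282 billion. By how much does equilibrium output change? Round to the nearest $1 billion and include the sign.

+$354 billion

The transfer change shifts disposable income by +$282 billion, so first-round consumption changes by c·ΔTR = 0.88 × (+$282 billion) = +$248.16 billion.
Expenditure multiplier = 1/(1 − c(1−t) + m) = 1/(1 − 0.88×0.84 + 0.44) = 1/0.7008 ≈ 1.427.
The transfer multiplier is c × k ≈ 1.256, so ΔY = k × (c·ΔTR) = (+$248.16 billion) / 0.7008 ≈ +$354 billion.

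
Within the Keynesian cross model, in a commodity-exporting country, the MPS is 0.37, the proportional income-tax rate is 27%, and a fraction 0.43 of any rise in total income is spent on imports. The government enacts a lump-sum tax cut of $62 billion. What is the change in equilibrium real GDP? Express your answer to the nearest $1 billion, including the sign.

+$40 billion

MPC = 1 − MPS = 1 − 0.37 = 0.63.
A lump-sum tax change of −$62 billion shifts disposable income by +$62 billion; first-round consumption changes by −c × ΔT = −0.63 × (−$62 billion) = +$39.06 billion.
Expenditure multiplier = 1/(1 − c(1−t) + m) = 1/(1 − 0.63×0.73 + 0.43) = 1/0.9701 ≈ 1.031.
The tax multiplier is −c × k ≈ −0.649, so ΔY = k × (−c·ΔT) = (+$39.06 billion) / 0.9701 ≈ +$40 billion.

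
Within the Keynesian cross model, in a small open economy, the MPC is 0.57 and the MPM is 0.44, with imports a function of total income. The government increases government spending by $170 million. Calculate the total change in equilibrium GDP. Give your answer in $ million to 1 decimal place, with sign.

Expenditure multiplier = 1/(1 − c + m) = 1/(1 − 0.57 + 0.44) = 1/0.87 ≈ 1.149.
ΔY = k × ΔG = (+$170 million) / 0.87 ≈ +$195.4 million.

+$195.4 million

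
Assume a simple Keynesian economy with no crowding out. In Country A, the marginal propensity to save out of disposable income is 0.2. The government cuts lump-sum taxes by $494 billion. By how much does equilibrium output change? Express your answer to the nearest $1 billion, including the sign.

MPC = 1 − MPS = 1 − 0.2 = 0.8.
A lump-sum tax change of −$494 billion shifts disposable income by +$494 billion; first-round consumption changes by −c × ΔT = −0.8 × (−$494 billion) = +$395.2 billion.
Expenditure multiplier = 1/(1 − MPC) = 1/(1 − 0.8) = 1/0.2 = 5.
The tax multiplier is −c × k = −4, so ΔY = k × (−c·ΔT) = (+$395.2 billion) / 0.2 = +$1,976 billion.

+$1,976 billion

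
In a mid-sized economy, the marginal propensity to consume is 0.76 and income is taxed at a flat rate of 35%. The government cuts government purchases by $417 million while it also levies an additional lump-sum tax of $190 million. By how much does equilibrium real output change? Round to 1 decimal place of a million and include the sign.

−$1,109.5 million

Expenditure multiplier = 1/(1 − c(1−t)) = 1/(1 − 0.76×0.65) = 1/0.506 ≈ 1.976.
ΔG contributes k·ΔG = (−$417 million) / 0.506 ≈ −$824.1 million.
ΔT of +$190 million changes first-round spending by −c·ΔT = −$144.4 million, contributing k·(−c·ΔT) = (−$144.4 million) / 0.506 ≈ −$285.4 million.
Net ΔY = k(ΔG − c·ΔT) = (−$561.4 million) / 0.506 ≈ −$1,109.5 million.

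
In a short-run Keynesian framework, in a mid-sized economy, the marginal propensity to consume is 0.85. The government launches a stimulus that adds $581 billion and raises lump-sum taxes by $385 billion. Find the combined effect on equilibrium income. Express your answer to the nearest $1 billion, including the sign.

+$1,692 billion

Expenditure multiplier = 1/(1 − MPC) = 1/(1 − 0.85) = 1/0.15 ≈ 6.667.
ΔG contributes k·ΔG = (+$581 billion) / 0.15 ≈ +$3,873.3 billion.
ΔT of +$385 billion changes first-round spending by −c·ΔT = −$327.25 billion, contributing k·(−c·ΔT) = (−$327.25 billion) / 0.15 ≈ −$2,181.7 billion.
Net ΔY = k(ΔG − c·ΔT) = (+$253.75 billion) / 0.15 ≈ +$1,692 billion.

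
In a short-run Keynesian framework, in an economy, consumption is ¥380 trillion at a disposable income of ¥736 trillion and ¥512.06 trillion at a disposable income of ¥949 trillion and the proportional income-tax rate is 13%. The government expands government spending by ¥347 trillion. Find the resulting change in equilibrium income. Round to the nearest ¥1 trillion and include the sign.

+¥753 trillion

MPC = ΔC/ΔYd = (512.06 − 380)/(949 − 736) = 132.06/213 = 0.62.
Spending multiplier = 1/(1 − c(1−t)) = 1/(1 − 0.62×0.87) = 1/0.4606 ≈ 2.171.
ΔY = k × ΔG = (+¥347 trillion) / 0.4606 ≈ +¥753 trillion.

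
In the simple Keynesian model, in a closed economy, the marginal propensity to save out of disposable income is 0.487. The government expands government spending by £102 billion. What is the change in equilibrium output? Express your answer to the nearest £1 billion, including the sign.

+£209 billion

MPC = 1 − MPS = 1 − 0.487 = 0.513.
Government-spending multiplier = 1/(1 − MPC) = 1/(1 − 0.513) = 1/0.487 ≈ 2.053.
ΔY = k × ΔG = (+£102 billion) / 0.487 ≈ +£209 billion.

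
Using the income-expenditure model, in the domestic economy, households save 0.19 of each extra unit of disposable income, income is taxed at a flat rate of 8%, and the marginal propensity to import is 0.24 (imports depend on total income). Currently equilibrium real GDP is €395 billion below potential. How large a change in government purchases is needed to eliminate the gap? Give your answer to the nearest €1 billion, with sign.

+€195 billion

MPC = 1 − MPS = 1 − 0.19 = 0.81.
Spending multiplier = 1/(1 − c(1−t) + m) = 1/(1 − 0.81×0.92 + 0.24) = 1/0.4948 ≈ 2.021.
Need ΔY = +€395 billion, so ΔG = ΔY/k = (+€395 billion) × 0.4948 ≈ +€195 billion.
The government should increase government purchases by €195 billion.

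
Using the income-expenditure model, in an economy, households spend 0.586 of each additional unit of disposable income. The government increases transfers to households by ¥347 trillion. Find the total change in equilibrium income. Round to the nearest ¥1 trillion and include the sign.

+¥491 trillion

The transfer change shifts disposable income by +¥347 trillion, so first-round consumption changes by c·ΔTR = 0.586 × (+¥347 trillion) = +¥203.342 trillion.
Expenditure multiplier = 1/(1 − MPC) = 1/(1 − 0.586) = 1/0.414 ≈ 2.415.
The transfer multiplier is c × k ≈ 1.415, so ΔY = k × (c·ΔTR) = (+¥203.342 trillion) / 0.414 ≈ +¥491 trillion.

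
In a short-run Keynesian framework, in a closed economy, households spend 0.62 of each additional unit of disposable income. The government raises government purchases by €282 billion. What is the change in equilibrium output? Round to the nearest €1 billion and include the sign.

+€742 billion

Government-spending multiplier = 1/(1 − MPC) = 1/(1 − 0.62) = 1/0.38 ≈ 2.632.
ΔY = k × ΔG = (+€282 billion) / 0.38 ≈ +€742 billion.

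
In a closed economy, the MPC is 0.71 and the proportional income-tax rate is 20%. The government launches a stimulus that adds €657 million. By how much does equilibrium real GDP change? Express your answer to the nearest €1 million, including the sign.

Spending multiplier = 1/(1 − c(1−t)) = 1/(1 − 0.71×0.8) = 1/0.432 ≈ 2.315.
ΔY = k × ΔG = (+€657 million) / 0.432 ≈ +€1,521 million.

+€1,521 million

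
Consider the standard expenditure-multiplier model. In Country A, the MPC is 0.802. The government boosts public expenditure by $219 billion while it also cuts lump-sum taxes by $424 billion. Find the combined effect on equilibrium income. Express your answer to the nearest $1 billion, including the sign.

+$2,823 billion

Expenditure multiplier = 1/(1 − MPC) = 1/(1 − 0.802) = 1/0.198 ≈ 5.051.
ΔG contributes k·ΔG = (+$219 billion) / 0.198 ≈ +$1,106.1 billion.
ΔT of −$424 billion changes first-round spending by −c·ΔT = +$340.048 billion, contributing k·(−c·ΔT) = (+$340.048 billion) / 0.198 ≈ +$1,717.4 billion.
Net ΔY = k(ΔG − c·ΔT) = (+$559.048 billion) / 0.198 ≈ +$2,823 billion.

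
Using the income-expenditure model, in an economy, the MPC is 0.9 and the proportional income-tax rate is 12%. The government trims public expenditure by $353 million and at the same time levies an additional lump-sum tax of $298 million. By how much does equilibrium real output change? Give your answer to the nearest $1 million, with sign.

Expenditure multiplier = 1/(1 − c(1−t)) = 1/(1 − 0.9×0.88) = 1/0.208 ≈ 4.808.
ΔG contributes k·ΔG = (−$353 million) / 0.208 ≈ −$1,697.1 million.
ΔT of +$298 million changes first-round spending by −c·ΔT = −$268.2 million, contributing k·(−c·ΔT) = (−$268.2 million) / 0.208 ≈ −$1,289.4 million.
Net ΔY = k(ΔG − c·ΔT) = (−$621.2 million) / 0.208 ≈ −$2,987 million.

−$2,987 million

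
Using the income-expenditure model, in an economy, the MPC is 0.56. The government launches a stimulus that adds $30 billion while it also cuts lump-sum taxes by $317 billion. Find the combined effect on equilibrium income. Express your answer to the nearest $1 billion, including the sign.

+$472 billion

Expenditure multiplier = 1/(1 − MPC) = 1/(1 − 0.56) = 1/0.44 ≈ 2.273.
ΔG contributes k·ΔG = (+$30 billion) / 0.44 ≈ +$68.2 billion.
ΔT of −$317 billion changes first-round spending by −c·ΔT = +$177.52 billion, contributing k·(−c·ΔT) = (+$177.52 billion) / 0.44 ≈ +$403.5 billion.
Net ΔY = k(ΔG − c·ΔT) = (+$207.52 billion) / 0.44 ≈ +$472 billion.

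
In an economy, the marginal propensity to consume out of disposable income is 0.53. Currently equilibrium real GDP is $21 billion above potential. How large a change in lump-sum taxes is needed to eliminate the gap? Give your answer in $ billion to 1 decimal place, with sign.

Spending multiplier = 1/(1 − MPC) = 1/(1 − 0.53) = 1/0.47 ≈ 2.128.
Tax multiplier = −c·k = −0.53/0.47 ≈ −1.128. Need ΔY = −$21 billion, so ΔT = ΔY/(−c·k) = −(−$21 billion) × 0.47 / 0.53 ≈ +$18.6 billion.
The government should raise lump-sum taxes by $18.6 billion.

+$18.6 billion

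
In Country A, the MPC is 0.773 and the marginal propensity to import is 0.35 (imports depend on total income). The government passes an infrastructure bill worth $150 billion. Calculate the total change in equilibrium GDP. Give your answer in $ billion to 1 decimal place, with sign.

Spending multiplier = 1/(1 − c + m) = 1/(1 − 0.773 + 0.35) = 1/0.577 ≈ 1.733.
ΔY = k × ΔG = (+$150 billion) / 0.577 ≈ +$260 billion.

+$260.0 billion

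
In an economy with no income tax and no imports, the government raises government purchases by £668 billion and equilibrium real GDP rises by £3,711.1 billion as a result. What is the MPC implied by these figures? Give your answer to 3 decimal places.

0.820

Implied spending multiplier k = ΔY/ΔG = 3,711.1/668 ≈ 5.5555.
Since k = 1/(1 − MPC), MPC = 1 − 1/k = 1 − ΔG/ΔY = 1 − 668/3,711.1 ≈ 0.820.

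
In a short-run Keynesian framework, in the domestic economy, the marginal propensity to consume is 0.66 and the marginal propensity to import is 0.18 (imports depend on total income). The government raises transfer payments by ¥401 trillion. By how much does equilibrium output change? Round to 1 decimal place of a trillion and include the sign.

+¥509.0 trillion

The transfer change shifts disposable income by +¥401 trillion, so first-round consumption changes by c·ΔTR = 0.66 × (+¥401 trillion) = +¥264.66 trillion.
Expenditure multiplier = 1/(1 − c + m) = 1/(1 − 0.66 + 0.18) = 1/0.52 ≈ 1.923.
The transfer multiplier is c × k ≈ 1.269, so ΔY = k × (c·ΔTR) = (+¥264.66 trillion) / 0.52 ≈ +¥509 trillion.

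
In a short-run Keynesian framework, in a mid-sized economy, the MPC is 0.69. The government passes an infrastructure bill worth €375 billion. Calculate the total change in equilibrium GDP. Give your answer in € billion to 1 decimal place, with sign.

Spending multiplier = 1/(1 − MPC) = 1/(1 − 0.69) = 1/0.31 ≈ 3.226.
ΔY = k × ΔG = (+€375 billion) / 0.31 ≈ +€1,209.7 billion.

+€1,209.7 billion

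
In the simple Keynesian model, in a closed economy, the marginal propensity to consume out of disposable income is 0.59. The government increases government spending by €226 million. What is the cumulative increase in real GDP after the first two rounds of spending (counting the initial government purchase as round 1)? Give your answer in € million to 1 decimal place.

Round 1 adds ΔG = €226 million; each later round is MPC = 0.59 times the previous.
After 2 rounds: 226 + 133.34 = ΔG·(1 − c^2)/(1 − c) = 226 × (1 − 0.3481)/0.41 ≈ €359.3 million.

€359.3 million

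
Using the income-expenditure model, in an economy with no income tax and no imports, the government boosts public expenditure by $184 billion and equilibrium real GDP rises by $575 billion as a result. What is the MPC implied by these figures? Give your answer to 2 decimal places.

Implied spending multiplier k = ΔY/ΔG = 575/184 = 3.125.
Since k = 1/(1 − MPC), MPC = 1 − 1/k = 1 − ΔG/ΔY = 1 − 184/575 = 0.68.

0.68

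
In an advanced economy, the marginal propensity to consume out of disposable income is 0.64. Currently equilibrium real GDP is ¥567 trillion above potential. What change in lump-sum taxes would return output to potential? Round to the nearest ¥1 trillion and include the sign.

Spending multiplier = 1/(1 − MPC) = 1/(1 − 0.64) = 1/0.36 ≈ 2.778.
Tax multiplier = −c·k = −0.64/0.36 ≈ −1.778. Need ΔY = −¥567 trillion, so ΔT = ΔY/(−c·k) = −(−¥567 trillion) × 0.36 / 0.64 ≈ +¥319 trillion.
The government should raise lump-sum taxes by ¥319 trillion.

+¥319 trillion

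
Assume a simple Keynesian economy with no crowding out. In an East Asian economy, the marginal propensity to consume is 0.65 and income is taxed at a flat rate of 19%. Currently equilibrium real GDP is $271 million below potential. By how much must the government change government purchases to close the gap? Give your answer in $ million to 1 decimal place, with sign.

+$128.3 million

Spending multiplier = 1/(1 − c(1−t)) = 1/(1 − 0.65×0.81) = 1/0.4735 ≈ 2.112.
Need ΔY = +$271 million, so ΔG = ΔY/k = (+$271 million) × 0.4735 ≈ +$128.3 million.
The government should increase government purchases by $128.3 million.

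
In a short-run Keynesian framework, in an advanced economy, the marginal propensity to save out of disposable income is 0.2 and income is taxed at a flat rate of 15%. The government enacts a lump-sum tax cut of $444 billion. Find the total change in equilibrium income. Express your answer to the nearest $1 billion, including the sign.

+$1,110 billion

MPC = 1 − MPS = 1 − 0.2 = 0.8.
A lump-sum tax change of −$444 billion shifts disposable income by +$444 billion; first-round consumption changes by −c × ΔT = −0.8 × (−$444 billion) = +$355.2 billion.
Expenditure multiplier = 1/(1 − c(1−t)) = 1/(1 − 0.8×0.85) = 1/0.32 = 3.125.
The tax multiplier is −c × k = −2.5, so ΔY = k × (−c·ΔT) = (+$355.2 billion) / 0.32 = +$1,110 billion.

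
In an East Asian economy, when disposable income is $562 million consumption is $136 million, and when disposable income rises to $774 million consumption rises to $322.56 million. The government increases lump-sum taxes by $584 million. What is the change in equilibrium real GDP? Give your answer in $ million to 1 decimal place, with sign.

−$4,282.7 million

MPC = ΔC/ΔYd = (322.56 − 136)/(774 − 562) = 186.56/212 = 0.88.
A lump-sum tax change of +$584 million shifts disposable income by −$584 million; first-round consumption changes by −c × ΔT = −0.88 × (+$584 million) = −$513.92 million.
Expenditure multiplier = 1/(1 − MPC) = 1/(1 − 0.88) = 1/0.12 ≈ 8.333.
The tax multiplier is −c × k ≈ −7.333, so ΔY = k × (−c·ΔT) = (−$513.92 million) / 0.12 ≈ −$4,282.7 million.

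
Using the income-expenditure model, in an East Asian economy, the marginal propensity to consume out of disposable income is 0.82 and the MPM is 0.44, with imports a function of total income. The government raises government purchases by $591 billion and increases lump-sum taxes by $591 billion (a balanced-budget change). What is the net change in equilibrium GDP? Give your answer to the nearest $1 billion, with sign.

+$172 billion

Expenditure multiplier = 1/(1 − c + m) = 1/(1 − 0.82 + 0.44) = 1/0.62 ≈ 1.613.
ΔG contributes k·ΔG = (+$591 billion) / 0.62 ≈ +$953.2 billion.
ΔT of +$591 billion changes first-round spending by −c·ΔT = −$484.62 billion, contributing k·(−c·ΔT) = (−$484.62 billion) / 0.62 ≈ −$781.6 billion.
Net ΔY = k(ΔG − c·ΔT) = (+$106.38 billion) / 0.62 ≈ +$172 billion.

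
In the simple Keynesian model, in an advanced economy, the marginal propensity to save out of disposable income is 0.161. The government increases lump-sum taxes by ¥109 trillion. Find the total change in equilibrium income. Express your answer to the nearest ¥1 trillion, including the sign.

MPC = 1 − MPS = 1 − 0.161 = 0.839.
A lump-sum tax change of +¥109 trillion shifts disposable income by −¥109 trillion; first-round consumption changes by −c × ΔT = −0.839 × (+¥109 trillion) = −¥91.451 trillion.
Expenditure multiplier = 1/(1 − MPC) = 1/(1 − 0.839) = 1/0.161 ≈ 6.211.
The tax multiplier is −c × k ≈ −5.211, so ΔY = k × (−c·ΔT) = (−¥91.451 trillion) / 0.161 ≈ −¥568 trillion.

−¥568 trillion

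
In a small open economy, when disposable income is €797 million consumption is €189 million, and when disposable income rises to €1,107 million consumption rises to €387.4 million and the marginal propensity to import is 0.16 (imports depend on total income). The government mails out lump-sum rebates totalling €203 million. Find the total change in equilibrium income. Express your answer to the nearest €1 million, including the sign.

MPC = ΔC/ΔYd = (387.4 − 189)/(1,107 − 797) = 198.4/310 = 0.64.
A lump-sum tax change of −€203 million shifts disposable income by +€203 million; first-round consumption changes by −c × ΔT = −0.64 × (−€203 million) = +€129.92 million.
Expenditure multiplier = 1/(1 − c + m) = 1/(1 − 0.64 + 0.16) = 1/0.52 ≈ 1.923.
The tax multiplier is −c × k ≈ −1.231, so ΔY = k × (−c·ΔT) = (+€129.92 million) / 0.52 ≈ +€250 million.

+€250 million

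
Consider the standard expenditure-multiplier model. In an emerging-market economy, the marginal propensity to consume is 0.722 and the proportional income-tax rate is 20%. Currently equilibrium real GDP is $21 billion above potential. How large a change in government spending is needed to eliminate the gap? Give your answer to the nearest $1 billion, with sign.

Spending multiplier = 1/(1 − c(1−t)) = 1/(1 − 0.722×0.8) = 1/0.4224 ≈ 2.367.
Need ΔY = −$21 billion, so ΔG = ΔY/k = (−$21 billion) × 0.4224 ≈ −$9 billion.
The government should cut government spending by $9 billion.

−$9 billion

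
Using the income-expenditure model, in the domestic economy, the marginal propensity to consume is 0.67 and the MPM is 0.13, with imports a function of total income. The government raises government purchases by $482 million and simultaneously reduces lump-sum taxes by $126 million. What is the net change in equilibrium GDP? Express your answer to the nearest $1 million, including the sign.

Expenditure multiplier = 1/(1 − c + m) = 1/(1 − 0.67 + 0.13) = 1/0.46 ≈ 2.174.
ΔG contributes k·ΔG = (+$482 million) / 0.46 ≈ +$1,047.8 million.
ΔT of −$126 million changes first-round spending by −c·ΔT = +$84.42 million, contributing k·(−c·ΔT) = (+$84.42 million) / 0.46 ≈ +$183.5 million.
Net ΔY = k(ΔG − c·ΔT) = (+$566.42 million) / 0.46 ≈ +$1,231 million.

+$1,231 million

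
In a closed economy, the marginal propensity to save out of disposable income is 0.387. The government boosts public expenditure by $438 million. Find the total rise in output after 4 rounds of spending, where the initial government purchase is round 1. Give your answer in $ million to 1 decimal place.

MPC = 1 − MPS = 1 − 0.387 = 0.613.
Round 1 adds ΔG = $438 million; each later round is MPC = 0.613 times the previous.
After 4 rounds: 438 + 268.494 + 164.586822 + 100.891721886 = ΔG·(1 − c^4)/(1 − c) = 438 × (1 − 0.141202341361)/0.387 ≈ $972 million.

$972.0 million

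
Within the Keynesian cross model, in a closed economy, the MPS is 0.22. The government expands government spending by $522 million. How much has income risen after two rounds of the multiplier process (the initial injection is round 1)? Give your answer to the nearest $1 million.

MPC = 1 − MPS = 1 − 0.22 = 0.78.
Round 1 adds ΔG = $522 million; each later round is MPC = 0.78 times the previous.
After 2 rounds: 522 + 407.16 = ΔG·(1 − c^2)/(1 − c) = 522 × (1 − 0.6084)/0.22 ≈ $929 million.

$929 million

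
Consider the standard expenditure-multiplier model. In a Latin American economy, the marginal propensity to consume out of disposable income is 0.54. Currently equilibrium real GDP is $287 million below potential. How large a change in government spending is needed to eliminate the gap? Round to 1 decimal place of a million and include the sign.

+$132.0 million

Spending multiplier = 1/(1 − MPC) = 1/(1 − 0.54) = 1/0.46 ≈ 2.174.
Need ΔY = +$287 million, so ΔG = ΔY/k = (+$287 million) × 0.46 ≈ +$132 million.
The government should increase government spending by $132 million.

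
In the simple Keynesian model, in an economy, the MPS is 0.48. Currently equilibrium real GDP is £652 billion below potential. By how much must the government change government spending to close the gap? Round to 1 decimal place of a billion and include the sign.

MPC = 1 − MPS = 1 − 0.48 = 0.52.
Spending multiplier = 1/(1 − MPC) = 1/(1 − 0.52) = 1/0.48 ≈ 2.083.
Need ΔY = +£652 billion, so ΔG = ΔY/k = (+£652 billion) × 0.48 ≈ +£313 billion.
The government should increase government spending by £313 billion.

+£313.0 billion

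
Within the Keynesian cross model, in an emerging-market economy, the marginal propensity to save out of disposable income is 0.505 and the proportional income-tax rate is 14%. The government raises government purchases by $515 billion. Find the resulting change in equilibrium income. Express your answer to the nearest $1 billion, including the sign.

MPC = 1 − MPS = 1 − 0.505 = 0.495.
Government-spending multiplier = 1/(1 − c(1−t)) = 1/(1 − 0.495×0.86) = 1/0.5743 ≈ 1.741.
ΔY = k × ΔG = (+$515 billion) / 0.5743 ≈ +$897 billion.

+$897 billion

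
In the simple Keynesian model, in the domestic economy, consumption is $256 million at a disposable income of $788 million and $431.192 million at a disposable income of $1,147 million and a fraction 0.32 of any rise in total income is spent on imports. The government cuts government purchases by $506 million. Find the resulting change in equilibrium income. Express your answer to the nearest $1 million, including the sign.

−$608 million

MPC = ΔC/ΔYd = (431.192 − 256)/(1,147 − 788) = 175.192/359 = 0.488.
Government-spending multiplier = 1/(1 − c + m) = 1/(1 − 0.488 + 0.32) = 1/0.832 ≈ 1.202.
ΔY = k × ΔG = (−$506 million) / 0.832 ≈ −$608 million.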